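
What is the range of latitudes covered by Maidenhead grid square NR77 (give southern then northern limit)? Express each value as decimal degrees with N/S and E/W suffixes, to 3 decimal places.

Field N=13, R=17: +13·20° lon, +17·10° lat → SW at lon 80°, lat 80°.
Square 7, 7: +7·2° lon, +7·1° lat → SW at lon 94°, lat 87°.
Cell spans 2° lon × 1° lat.
south 87.000° N, north 88.000° N.

87.000° N, 88.000° N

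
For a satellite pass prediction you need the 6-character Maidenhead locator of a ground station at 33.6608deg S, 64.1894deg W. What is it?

Offset from 180°W / 90°S: lon 115.8106°, lat 56.3392°.
Field: lon ⌊115.8106/20⌋ = 5 → F; lat ⌊56.3392/10⌋ = 5 → F.
Square: lon ⌊15.8106/2⌋ = 7; lat ⌊6.3392/1⌋ = 6.
Subsquare: lon ⌊1.8106/0.0833333⌋ = 21 → v; lat ⌊0.3392/0.0416667⌋ = 8 → i.

FF76vi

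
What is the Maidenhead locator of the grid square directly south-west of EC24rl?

EC24qk

Longitude subsquare r = 17; −1 → 16 = q.
Latitude subsquare l = 11; −1 → 10 = k.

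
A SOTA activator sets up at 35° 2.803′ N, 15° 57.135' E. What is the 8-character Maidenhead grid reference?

JM75xb41

Offset from 180°W / 90°S: lon 195.95225°, lat 125.04672°.
Field: lon ⌊195.95225/20⌋ = 9 → J; lat ⌊125.04672/10⌋ = 12 → M.
Square: lon ⌊15.95225/2⌋ = 7; lat ⌊5.04672/1⌋ = 5.
Subsquare: lon ⌊1.95225/0.0833333⌋ = 23 → x; lat ⌊0.04672/0.0416667⌋ = 1 → b.
Extended square: lon ⌊0.03558/0.00833333⌋ = 4; lat ⌊0.00505/0.00416667⌋ = 1.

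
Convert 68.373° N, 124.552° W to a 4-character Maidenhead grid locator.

Shift to the Maidenhead origin (180°W, 90°S): lon 55.45, lat 158.37.
Field: 55.45/20 → 2 → C, 158.37/10 → 15 → P; chars CP.
Square: 15.45/2 → 7, 8.37/1 → 8; chars 78.

CP78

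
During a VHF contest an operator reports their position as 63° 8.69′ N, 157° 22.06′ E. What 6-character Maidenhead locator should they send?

QP83qd

Shift to the Maidenhead origin (180°W, 90°S): lon 337.3677, lat 153.1448.
Field: lon ⌊337.3677/20⌋ = 16 → Q; lat ⌊153.1448/10⌋ = 15 → P.
Square: lon ⌊17.3677/2⌋ = 8; lat ⌊3.1448/1⌋ = 3.
Subsquare: lon ⌊1.3677/0.0833333⌋ = 16 → q; lat ⌊0.1448/0.0416667⌋ = 3 → d.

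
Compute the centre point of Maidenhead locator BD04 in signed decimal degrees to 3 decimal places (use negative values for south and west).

-55.500, -159.000

Field B=1, D=3: +1·20° lon, +3·10° lat → SW at lon -160°, lat -60°.
Square 0, 4: +0·2° lon, +4·1° lat → SW at lon -160°, lat -56°.
Cell spans 2° lon × 1° lat. Centre is SW corner plus half of each.
latitude -55.500, longitude -159.000.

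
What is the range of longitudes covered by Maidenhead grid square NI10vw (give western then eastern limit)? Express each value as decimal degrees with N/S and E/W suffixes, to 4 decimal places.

Field N=13, I=8: +13·20° lon, +8·10° lat → SW at lon 80°, lat -10°.
Square 1, 0: +1·2° lon, +0·1° lat → SW at lon 82°, lat -10°.
Subsquare v=21, w=22: +21·0.0833333° lon, +22·0.0416667° lat → SW at lon 83.75°, lat -9.08333°.
Cell spans 0.0833333° lon × 0.0416667° lat.
west 83.7500° E, east 83.8333° E.

83.7500° E, 83.8333° E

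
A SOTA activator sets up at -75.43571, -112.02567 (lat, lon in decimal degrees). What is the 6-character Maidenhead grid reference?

DB34xn

Offset from 180°W / 90°S: lon 67.9743°, lat 14.5643°.
Field: 67.9743/20 → 3 → D, 14.5643/10 → 1 → B; chars DB.
Square: 7.9743/2 → 3, 4.5643/1 → 4; chars 34.
Subsquare: 1.9743/0.0833333 → 23 → x, 0.5643/0.0416667 → 13 → n; chars xn.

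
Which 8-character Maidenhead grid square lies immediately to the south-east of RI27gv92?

Longitude extended square 9; +1 → 10, wraps to 0, carry into subsquare.
Longitude subsquare g = 6; +1 → 7 = h.
Latitude extended square 2; −1 → 1.

RI27hv01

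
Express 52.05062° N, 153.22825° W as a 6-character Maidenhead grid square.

BO32jb

Add 180° to longitude and 90° to latitude: 26.7717, 142.0506.
Field: 26.7717/20 → 1 → B, 142.0506/10 → 14 → O; chars BO.
Square: 6.7717/2 → 3, 2.0506/1 → 2; chars 32.
Subsquare: 0.7717/0.0833333 → 9 → j, 0.0506/0.0416667 → 1 → b; chars jb.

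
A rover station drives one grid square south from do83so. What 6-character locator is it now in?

DO83sn

Latitude subsquare o = 14; −1 → 13 = n.
The longitude characters are unchanged.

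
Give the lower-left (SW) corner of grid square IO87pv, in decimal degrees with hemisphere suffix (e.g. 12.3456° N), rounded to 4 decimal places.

57.8750° N, 2.7500° W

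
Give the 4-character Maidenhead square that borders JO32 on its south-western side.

Longitude square 3; −1 → 2.
Latitude square 2; −1 → 1.

JO21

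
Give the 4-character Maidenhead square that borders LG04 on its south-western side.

KG93

Longitude square 0; −1 → -1, wraps to 9, carry into field.
Longitude field L = 11; −1 → 10 = K.
Latitude square 4; −1 → 3.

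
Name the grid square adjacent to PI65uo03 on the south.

PI65uo02

Latitude extended square 3; −1 → 2.
The longitude characters are unchanged.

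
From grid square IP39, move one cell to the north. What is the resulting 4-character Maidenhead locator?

IQ30

Latitude square 9; +1 → 10, wraps to 0, carry into field.
Latitude field P = 15; +1 → 16 = Q.
The longitude characters are unchanged.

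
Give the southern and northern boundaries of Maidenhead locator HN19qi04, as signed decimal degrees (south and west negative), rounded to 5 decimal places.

49.35000, 49.35417

Field H=7, N=13: +7·20° lon, +13·10° lat → SW at lon -40°, lat 40°.
Square 1, 9: +1·2° lon, +9·1° lat → SW at lon -38°, lat 49°.
Subsquare q=16, i=8: +16·0.0833333° lon, +8·0.0416667° lat → SW at lon -36.6667°, lat 49.3333°.
Extended square 0, 4: +0·0.00833333° lon, +4·0.00416667° lat → SW at lon -36.6667°, lat 49.35°.
Cell spans 0.00833333° lon × 0.00416667° lat.
south 49.35000, north 49.35417.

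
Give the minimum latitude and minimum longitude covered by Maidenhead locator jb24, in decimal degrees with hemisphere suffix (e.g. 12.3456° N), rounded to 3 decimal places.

Field J=9, B=1: +9·20° lon, +1·10° lat → SW at lon 0°, lat -80°.
Square 2, 4: +2·2° lon, +4·1° lat → SW at lon 4°, lat -76°.
latitude 76.000° S, longitude 4.000° E.

76.000° S, 4.000° E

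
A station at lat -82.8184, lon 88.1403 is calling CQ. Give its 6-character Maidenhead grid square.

NA47be

Add 180° to longitude and 90° to latitude: 268.1403, 7.1816.
Field (20°×10°, letters A–R): lon ⌊268.1403/20⌋ = 13 → N; lat ⌊7.1816/10⌋ = 0 → A.
Square (2°×1°, digits 0–9): lon ⌊8.1403/2⌋ = 4; lat ⌊7.1816/1⌋ = 7.
Subsquare (5′×2.5′, letters a–x): lon ⌊0.1403/0.0833333⌋ = 1 → b; lat ⌊0.1816/0.0416667⌋ = 4 → e.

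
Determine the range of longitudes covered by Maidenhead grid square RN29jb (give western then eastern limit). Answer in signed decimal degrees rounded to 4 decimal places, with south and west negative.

Field R=17, N=13: +17·20° lon, +13·10° lat → SW at lon 160°, lat 40°.
Square 2, 9: +2·2° lon, +9·1° lat → SW at lon 164°, lat 49°.
Subsquare j=9, b=1: +9·0.0833333° lon, +1·0.0416667° lat → SW at lon 164.75°, lat 49.0417°.
Cell spans 0.0833333° lon × 0.0416667° lat.
west 164.7500, east 164.8333.

164.7500, 164.8333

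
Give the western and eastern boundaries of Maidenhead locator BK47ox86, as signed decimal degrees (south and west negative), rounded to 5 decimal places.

Field B=1, K=10: +1·20° lon, +10·10° lat → SW at lon -160°, lat 10°.
Square 4, 7: +4·2° lon, +7·1° lat → SW at lon -152°, lat 17°.
Subsquare o=14, x=23: +14·0.0833333° lon, +23·0.0416667° lat → SW at lon -150.833°, lat 17.9583°.
Extended square 8, 6: +8·0.00833333° lon, +6·0.00416667° lat → SW at lon -150.767°, lat 17.9833°.
Cell spans 0.00833333° lon × 0.00416667° lat.
west -150.76667, east -150.75833.

-150.76667, -150.75833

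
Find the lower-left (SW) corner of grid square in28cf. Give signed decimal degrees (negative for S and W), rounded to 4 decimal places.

Field I=8, N=13: +8·20° lon, +13·10° lat → SW at lon -20°, lat 40°.
Square 2, 8: +2·2° lon, +8·1° lat → SW at lon -16°, lat 48°.
Subsquare c=2, f=5: +2·0.0833333° lon, +5·0.0416667° lat → SW at lon -15.8333°, lat 48.2083°.
latitude 48.2083, longitude -15.8333.

48.2083, -15.8333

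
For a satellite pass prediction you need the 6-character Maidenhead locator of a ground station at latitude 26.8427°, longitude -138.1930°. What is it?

CL06vu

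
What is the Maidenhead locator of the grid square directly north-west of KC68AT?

KC58xu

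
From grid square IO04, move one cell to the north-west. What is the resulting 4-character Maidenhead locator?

Longitude square 0; −1 → -1, wraps to 9, carry into field.
Longitude field I = 8; −1 → 7 = H.
Latitude square 4; +1 → 5.

HO95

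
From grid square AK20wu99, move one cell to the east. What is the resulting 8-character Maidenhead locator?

AK20xu09

Longitude extended square 9; +1 → 10, wraps to 0, carry into subsquare.
Longitude subsquare w = 22; +1 → 23 = x.
The latitude characters are unchanged.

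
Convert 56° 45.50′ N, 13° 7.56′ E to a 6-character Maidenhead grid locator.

Offset from 180°W / 90°S: lon 193.1260°, lat 146.7583°.
Field: 193.1260/20 → 9 → J, 146.7583/10 → 14 → O; chars JO.
Square: 13.1260/2 → 6, 6.7583/1 → 6; chars 66.
Subsquare: 1.1260/0.0833333 → 13 → n, 0.7583/0.0416667 → 18 → s; chars ns.

JO66ns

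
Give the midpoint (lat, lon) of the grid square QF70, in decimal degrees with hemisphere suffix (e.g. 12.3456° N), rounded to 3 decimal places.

39.500° S, 155.000° E

Field Q=16, F=5: +16·20° lon, +5·10° lat → SW at lon 140°, lat -40°.
Square 7, 0: +7·2° lon, +0·1° lat → SW at lon 154°, lat -40°.
Cell spans 2° lon × 1° lat. Centre is SW corner plus half of each.
latitude 39.500° S, longitude 155.000° E.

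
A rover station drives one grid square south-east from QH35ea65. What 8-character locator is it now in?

Longitude extended square 6; +1 → 7.
Latitude extended square 5; −1 → 4.

QH35ea74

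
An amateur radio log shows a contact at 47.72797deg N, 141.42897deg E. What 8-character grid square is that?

QN07rr14

Shift to the Maidenhead origin (180°W, 90°S): lon 321.42897, lat 137.72797.
Field: 321.42897/20 → 16 → Q, 137.72797/10 → 13 → N; chars QN.
Square: 1.42897/2 → 0, 7.72797/1 → 7; chars 07.
Subsquare: 1.42897/0.0833333 → 17 → r, 0.72797/0.0416667 → 17 → r; chars rr.
Extended square: 0.01230/0.00833333 → 1, 0.01964/0.00416667 → 4; chars 14.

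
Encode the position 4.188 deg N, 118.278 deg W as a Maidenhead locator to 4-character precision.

DJ04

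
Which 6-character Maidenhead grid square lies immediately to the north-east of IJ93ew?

IJ93fx

Longitude subsquare e = 4; +1 → 5 = f.
Latitude subsquare w = 22; +1 → 23 = x.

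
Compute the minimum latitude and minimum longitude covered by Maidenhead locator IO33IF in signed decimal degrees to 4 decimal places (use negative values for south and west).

53.2083, -13.3333

Field I=8, O=14: +8·20° lon, +14·10° lat → SW at lon -20°, lat 50°.
Square 3, 3: +3·2° lon, +3·1° lat → SW at lon -14°, lat 53°.
Subsquare i=8, f=5: +8·0.0833333° lon, +5·0.0416667° lat → SW at lon -13.3333°, lat 53.2083°.
latitude 53.2083, longitude -13.3333.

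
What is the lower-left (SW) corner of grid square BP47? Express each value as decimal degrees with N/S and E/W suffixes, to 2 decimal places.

Field B=1, P=15: +1·20° lon, +15·10° lat → SW at lon -160°, lat 60°.
Square 4, 7: +4·2° lon, +7·1° lat → SW at lon -152°, lat 67°.
latitude 67.00° N, longitude 152.00° W.

67.00° N, 152.00° W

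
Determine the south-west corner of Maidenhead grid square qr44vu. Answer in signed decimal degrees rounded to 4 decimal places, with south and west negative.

84.8333, 149.7500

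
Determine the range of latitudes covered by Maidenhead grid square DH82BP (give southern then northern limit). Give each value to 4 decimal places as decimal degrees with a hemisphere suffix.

17.3750° S, 17.3333° S

Field D=3, H=7: +3·20° lon, +7·10° lat → SW at lon -120°, lat -20°.
Square 8, 2: +8·2° lon, +2·1° lat → SW at lon -104°, lat -18°.
Subsquare b=1, p=15: +1·0.0833333° lon, +15·0.0416667° lat → SW at lon -103.917°, lat -17.375°.
Cell spans 0.0833333° lon × 0.0416667° lat.
south 17.3750° S, north 17.3333° S.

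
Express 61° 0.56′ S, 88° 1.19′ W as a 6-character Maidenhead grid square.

Shift to the Maidenhead origin (180°W, 90°S): lon 91.9802, lat 28.9907.
Field: lon ⌊91.9802/20⌋ = 4 → E; lat ⌊28.9907/10⌋ = 2 → C.
Square: lon ⌊11.9802/2⌋ = 5; lat ⌊8.9907/1⌋ = 8.
Subsquare: lon ⌊1.9802/0.0833333⌋ = 23 → x; lat ⌊0.9907/0.0416667⌋ = 23 → x.

EC58xx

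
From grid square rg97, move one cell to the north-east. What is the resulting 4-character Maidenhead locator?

AG08

Longitude square 9; +1 → 10, wraps to 0, carry into field.
Longitude field R = 17; +1 → 18, wraps to 0 = A, wrapping around the antimeridian.
Latitude square 7; +1 → 8.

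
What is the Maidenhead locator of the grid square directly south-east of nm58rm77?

NM58rm86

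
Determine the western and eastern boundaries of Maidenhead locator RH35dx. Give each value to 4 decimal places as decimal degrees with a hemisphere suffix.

Field R=17, H=7: +17·20° lon, +7·10° lat → SW at lon 160°, lat -20°.
Square 3, 5: +3·2° lon, +5·1° lat → SW at lon 166°, lat -15°.
Subsquare d=3, x=23: +3·0.0833333° lon, +23·0.0416667° lat → SW at lon 166.25°, lat -14.0417°.
Cell spans 0.0833333° lon × 0.0416667° lat.
west 166.2500° E, east 166.3333° E.

166.2500° E, 166.3333° E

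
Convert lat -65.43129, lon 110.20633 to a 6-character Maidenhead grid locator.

OC54cn

Shift to the Maidenhead origin (180°W, 90°S): lon 290.2063, lat 24.5687.
Field: 290.2063/20 → 14 → O, 24.5687/10 → 2 → C; chars OC.
Square: 10.2063/2 → 5, 4.5687/1 → 4; chars 54.
Subsquare: 0.2063/0.0833333 → 2 → c, 0.5687/0.0416667 → 13 → n; chars cn.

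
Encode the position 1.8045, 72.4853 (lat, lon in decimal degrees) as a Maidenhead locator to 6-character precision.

MJ61ft

Shift to the Maidenhead origin (180°W, 90°S): lon 252.4853, lat 91.8045.
Field: 252.4853/20 → 12 → M, 91.8045/10 → 9 → J; chars MJ.
Square: 12.4853/2 → 6, 1.8045/1 → 1; chars 61.
Subsquare: 0.4853/0.0833333 → 5 → f, 0.8045/0.0416667 → 19 → t; chars ft.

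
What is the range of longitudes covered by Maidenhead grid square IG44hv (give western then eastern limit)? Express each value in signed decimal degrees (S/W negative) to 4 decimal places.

-11.4167, -11.3333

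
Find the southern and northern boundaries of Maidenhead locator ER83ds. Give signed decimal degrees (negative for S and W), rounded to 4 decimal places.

Field E=4, R=17: +4·20° lon, +17·10° lat → SW at lon -100°, lat 80°.
Square 8, 3: +8·2° lon, +3·1° lat → SW at lon -84°, lat 83°.
Subsquare d=3, s=18: +3·0.0833333° lon, +18·0.0416667° lat → SW at lon -83.75°, lat 83.75°.
Cell spans 0.0833333° lon × 0.0416667° lat.
south 83.7500, north 83.7917.

83.7500, 83.7917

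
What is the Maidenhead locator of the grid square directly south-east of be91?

Longitude square 9; +1 → 10, wraps to 0, carry into field.
Longitude field B = 1; +1 → 2 = C.
Latitude square 1; −1 → 0.

CE00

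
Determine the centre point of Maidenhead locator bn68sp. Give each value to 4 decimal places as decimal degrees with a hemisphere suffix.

Field B=1, N=13: +1·20° lon, +13·10° lat → SW at lon -160°, lat 40°.
Square 6, 8: +6·2° lon, +8·1° lat → SW at lon -148°, lat 48°.
Subsquare s=18, p=15: +18·0.0833333° lon, +15·0.0416667° lat → SW at lon -146.5°, lat 48.625°.
Cell spans 0.0833333° lon × 0.0416667° lat. Centre is SW corner plus half of each.
latitude 48.6458° N, longitude 146.4583° W.

48.6458° N, 146.4583° W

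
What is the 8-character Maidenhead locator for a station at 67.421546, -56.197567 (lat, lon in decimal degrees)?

GP17vk61

Offset from 180°W / 90°S: lon 123.80243°, lat 157.42155°.
Field: 123.80243/20 → 6 → G, 157.42155/10 → 15 → P; chars GP.
Square: 3.80243/2 → 1, 7.42155/1 → 7; chars 17.
Subsquare: 1.80243/0.0833333 → 21 → v, 0.42155/0.0416667 → 10 → k; chars vk.
Extended square: 0.05243/0.00833333 → 6, 0.00488/0.00416667 → 1; chars 61.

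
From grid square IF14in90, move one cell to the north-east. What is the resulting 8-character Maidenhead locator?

IF14jn01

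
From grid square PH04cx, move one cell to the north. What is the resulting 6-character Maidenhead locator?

PH05ca

Latitude subsquare x = 23; +1 → 24, wraps to 0 = a, carry into square.
Latitude square 4; +1 → 5.
The longitude characters are unchanged.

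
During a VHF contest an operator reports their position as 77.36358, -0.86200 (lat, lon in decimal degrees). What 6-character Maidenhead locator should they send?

Shift to the Maidenhead origin (180°W, 90°S): lon 179.1380, lat 167.3636.
Field: 179.1380/20 → 8 → I, 167.3636/10 → 16 → Q; chars IQ.
Square: 19.1380/2 → 9, 7.3636/1 → 7; chars 97.
Subsquare: 1.1380/0.0833333 → 13 → n, 0.3636/0.0416667 → 8 → i; chars ni.

IQ97ni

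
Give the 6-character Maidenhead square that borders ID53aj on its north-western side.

ID43xk

Longitude subsquare a = 0; −1 → -1, wraps to 23 = x, carry into square.
Longitude square 5; −1 → 4.
Latitude subsquare j = 9; +1 → 10 = k.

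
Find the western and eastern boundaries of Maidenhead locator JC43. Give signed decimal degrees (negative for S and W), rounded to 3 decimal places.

8.000, 10.000

Field J=9, C=2: +9·20° lon, +2·10° lat → SW at lon 0°, lat -70°.
Square 4, 3: +4·2° lon, +3·1° lat → SW at lon 8°, lat -67°.
Cell spans 2° lon × 1° lat.
west 8.000, east 10.000.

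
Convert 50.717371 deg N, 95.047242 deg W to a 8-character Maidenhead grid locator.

EO20lr42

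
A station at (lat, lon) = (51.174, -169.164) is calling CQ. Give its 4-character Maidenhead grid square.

AO51

Add 180° to longitude and 90° to latitude: 10.84, 141.17.
Field: lon ⌊10.84/20⌋ = 0 → A; lat ⌊141.17/10⌋ = 14 → O.
Square: lon ⌊10.84/2⌋ = 5; lat ⌊1.17/1⌋ = 1.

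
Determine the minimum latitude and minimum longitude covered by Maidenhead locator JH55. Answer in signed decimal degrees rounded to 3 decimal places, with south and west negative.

-15.000, 10.000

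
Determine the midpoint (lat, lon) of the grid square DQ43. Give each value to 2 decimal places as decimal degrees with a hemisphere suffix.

73.50° N, 111.00° W

Field D=3, Q=16: +3·20° lon, +16·10° lat → SW at lon -120°, lat 70°.
Square 4, 3: +4·2° lon, +3·1° lat → SW at lon -112°, lat 73°.
Cell spans 2° lon × 1° lat. Centre is SW corner plus half of each.
latitude 73.50° N, longitude 111.00° W.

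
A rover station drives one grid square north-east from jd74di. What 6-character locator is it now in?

JD74ej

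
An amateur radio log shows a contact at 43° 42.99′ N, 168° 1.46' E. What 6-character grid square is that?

RN43ar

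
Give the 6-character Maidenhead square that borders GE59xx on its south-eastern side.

GE69aw

Longitude subsquare x = 23; +1 → 24, wraps to 0 = a, carry into square.
Longitude square 5; +1 → 6.
Latitude subsquare x = 23; −1 → 22 = w.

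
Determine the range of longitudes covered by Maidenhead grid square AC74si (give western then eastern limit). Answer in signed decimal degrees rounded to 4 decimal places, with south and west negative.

Field A=0, C=2: +0·20° lon, +2·10° lat → SW at lon -180°, lat -70°.
Square 7, 4: +7·2° lon, +4·1° lat → SW at lon -166°, lat -66°.
Subsquare s=18, i=8: +18·0.0833333° lon, +8·0.0416667° lat → SW at lon -164.5°, lat -65.6667°.
Cell spans 0.0833333° lon × 0.0416667° lat.
west -164.5000, east -164.4167.

-164.5000, -164.4167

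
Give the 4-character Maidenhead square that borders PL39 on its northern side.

PM30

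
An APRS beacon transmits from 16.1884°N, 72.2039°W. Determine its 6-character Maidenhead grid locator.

FK36ve

Shift to the Maidenhead origin (180°W, 90°S): lon 107.7961, lat 106.1884.
Field: lon ⌊107.7961/20⌋ = 5 → F; lat ⌊106.1884/10⌋ = 10 → K.
Square: lon ⌊7.7961/2⌋ = 3; lat ⌊6.1884/1⌋ = 6.
Subsquare: lon ⌊1.7961/0.0833333⌋ = 21 → v; lat ⌊0.1884/0.0416667⌋ = 4 → e.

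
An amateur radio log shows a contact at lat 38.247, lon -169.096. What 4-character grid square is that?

AM58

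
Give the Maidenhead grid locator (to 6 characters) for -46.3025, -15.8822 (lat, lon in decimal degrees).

Shift to the Maidenhead origin (180°W, 90°S): lon 164.1178, lat 43.6975.
Field: 164.1178/20 → 8 → I, 43.6975/10 → 4 → E; chars IE.
Square: 4.1178/2 → 2, 3.6975/1 → 3; chars 23.
Subsquare: 0.1178/0.0833333 → 1 → b, 0.6975/0.0416667 → 16 → q; chars bq.

IE23bq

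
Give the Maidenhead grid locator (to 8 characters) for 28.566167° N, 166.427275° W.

AL68sn85

Add 180° to longitude and 90° to latitude: 13.57272, 118.56617.
Field: lon ⌊13.57272/20⌋ = 0 → A; lat ⌊118.56617/10⌋ = 11 → L.
Square: lon ⌊13.57272/2⌋ = 6; lat ⌊8.56617/1⌋ = 8.
Subsquare: lon ⌊1.57272/0.0833333⌋ = 18 → s; lat ⌊0.56617/0.0416667⌋ = 13 → n.
Extended square: lon ⌊0.07272/0.00833333⌋ = 8; lat ⌊0.02450/0.00416667⌋ = 5.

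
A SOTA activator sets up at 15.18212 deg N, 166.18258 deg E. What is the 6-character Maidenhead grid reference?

RK35ce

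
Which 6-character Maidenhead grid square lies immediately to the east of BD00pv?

Longitude subsquare p = 15; +1 → 16 = q.
The latitude characters are unchanged.

BD00qv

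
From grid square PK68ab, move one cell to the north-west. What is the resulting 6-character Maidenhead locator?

PK58xc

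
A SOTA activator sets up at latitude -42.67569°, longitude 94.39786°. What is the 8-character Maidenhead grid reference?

NE77eh77

Offset from 180°W / 90°S: lon 274.39786°, lat 47.32431°.
Field: lon ⌊274.39786/20⌋ = 13 → N; lat ⌊47.32431/10⌋ = 4 → E.
Square: lon ⌊14.39786/2⌋ = 7; lat ⌊7.32431/1⌋ = 7.
Subsquare: lon ⌊0.39786/0.0833333⌋ = 4 → e; lat ⌊0.32431/0.0416667⌋ = 7 → h.
Extended square: lon ⌊0.06453/0.00833333⌋ = 7; lat ⌊0.03264/0.00416667⌋ = 7.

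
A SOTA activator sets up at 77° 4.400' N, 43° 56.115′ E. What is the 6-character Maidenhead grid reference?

LQ17xb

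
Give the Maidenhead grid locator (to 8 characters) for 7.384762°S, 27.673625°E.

KI32uo07

Shift to the Maidenhead origin (180°W, 90°S): lon 207.67363, lat 82.61524.
Field: lon ⌊207.67363/20⌋ = 10 → K; lat ⌊82.61524/10⌋ = 8 → I.
Square: lon ⌊7.67363/2⌋ = 3; lat ⌊2.61524/1⌋ = 2.
Subsquare: lon ⌊1.67363/0.0833333⌋ = 20 → u; lat ⌊0.61524/0.0416667⌋ = 14 → o.
Extended square: lon ⌊0.00696/0.00833333⌋ = 0; lat ⌊0.03190/0.00416667⌋ = 7.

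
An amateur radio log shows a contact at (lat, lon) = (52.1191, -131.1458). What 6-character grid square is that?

CO42kc

Add 180° to longitude and 90° to latitude: 48.8542, 142.1191.
Field (20°×10°, letters A–R): lon ⌊48.8542/20⌋ = 2 → C; lat ⌊142.1191/10⌋ = 14 → O.
Square (2°×1°, digits 0–9): lon ⌊8.8542/2⌋ = 4; lat ⌊2.1191/1⌋ = 2.
Subsquare (5′×2.5′, letters a–x): lon ⌊0.8542/0.0833333⌋ = 10 → k; lat ⌊0.1191/0.0416667⌋ = 2 → c.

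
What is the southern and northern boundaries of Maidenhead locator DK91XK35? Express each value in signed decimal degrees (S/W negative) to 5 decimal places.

11.43750, 11.44167

Field D=3, K=10: +3·20° lon, +10·10° lat → SW at lon -120°, lat 10°.
Square 9, 1: +9·2° lon, +1·1° lat → SW at lon -102°, lat 11°.
Subsquare x=23, k=10: +23·0.0833333° lon, +10·0.0416667° lat → SW at lon -100.083°, lat 11.4167°.
Extended square 3, 5: +3·0.00833333° lon, +5·0.00416667° lat → SW at lon -100.058°, lat 11.4375°.
Cell spans 0.00833333° lon × 0.00416667° lat.
south 11.43750, north 11.44167.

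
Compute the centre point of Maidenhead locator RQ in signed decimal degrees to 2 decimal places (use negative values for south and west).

75.00, 170.00

Field R=17, Q=16: +17·20° lon, +16·10° lat → SW at lon 160°, lat 70°.
Cell spans 20° lon × 10° lat. Centre is SW corner plus half of each.
latitude 75.00, longitude 170.00.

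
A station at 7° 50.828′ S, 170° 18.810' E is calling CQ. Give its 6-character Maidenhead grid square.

RI52dd

Add 180° to longitude and 90° to latitude: 350.3135, 82.1529.
Field: lon ⌊350.3135/20⌋ = 17 → R; lat ⌊82.1529/10⌋ = 8 → I.
Square: lon ⌊10.3135/2⌋ = 5; lat ⌊2.1529/1⌋ = 2.
Subsquare: lon ⌊0.3135/0.0833333⌋ = 3 → d; lat ⌊0.1529/0.0416667⌋ = 3 → d.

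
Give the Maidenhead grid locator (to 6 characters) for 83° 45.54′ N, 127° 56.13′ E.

PR33xs

Offset from 180°W / 90°S: lon 307.9355°, lat 173.7590°.
Field (20°×10°, letters A–R): 307.9355/20 → 15 → P, 173.7590/10 → 17 → R; chars PR.
Square (2°×1°, digits 0–9): 7.9355/2 → 3, 3.7590/1 → 3; chars 33.
Subsquare (5′×2.5′, letters a–x): 1.9355/0.0833333 → 23 → x, 0.7590/0.0416667 → 18 → s; chars xs.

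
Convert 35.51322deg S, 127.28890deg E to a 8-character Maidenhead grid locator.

PF34pl46

Shift to the Maidenhead origin (180°W, 90°S): lon 307.28890, lat 54.48678.
Field: 307.28890/20 → 15 → P, 54.48678/10 → 5 → F; chars PF.
Square: 7.28890/2 → 3, 4.48678/1 → 4; chars 34.
Subsquare: 1.28890/0.0833333 → 15 → p, 0.48678/0.0416667 → 11 → l; chars pl.
Extended square: 0.03890/0.00833333 → 4, 0.02845/0.00416667 → 6; chars 46.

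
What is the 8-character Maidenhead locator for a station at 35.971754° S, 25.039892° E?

Offset from 180°W / 90°S: lon 205.03989°, lat 54.02825°.
Field (20°×10°, letters A–R): lon ⌊205.03989/20⌋ = 10 → K; lat ⌊54.02825/10⌋ = 5 → F.
Square (2°×1°, digits 0–9): lon ⌊5.03989/2⌋ = 2; lat ⌊4.02825/1⌋ = 4.
Subsquare (5′×2.5′, letters a–x): lon ⌊1.03989/0.0833333⌋ = 12 → m; lat ⌊0.02825/0.0416667⌋ = 0 → a.
Extended square (30″×15″, digits 0–9): lon ⌊0.03989/0.00833333⌋ = 4; lat ⌊0.02825/0.00416667⌋ = 6.

KF24ma46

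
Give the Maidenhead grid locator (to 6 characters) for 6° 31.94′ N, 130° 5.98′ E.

PJ56bm

Shift to the Maidenhead origin (180°W, 90°S): lon 310.0997, lat 96.5323.
Field: lon ⌊310.0997/20⌋ = 15 → P; lat ⌊96.5323/10⌋ = 9 → J.
Square: lon ⌊10.0997/2⌋ = 5; lat ⌊6.5323/1⌋ = 6.
Subsquare: lon ⌊0.0997/0.0833333⌋ = 1 → b; lat ⌊0.5323/0.0416667⌋ = 12 → m.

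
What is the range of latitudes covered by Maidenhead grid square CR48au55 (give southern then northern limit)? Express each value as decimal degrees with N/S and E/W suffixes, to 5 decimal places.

Field C=2, R=17: +2·20° lon, +17·10° lat → SW at lon -140°, lat 80°.
Square 4, 8: +4·2° lon, +8·1° lat → SW at lon -132°, lat 88°.
Subsquare a=0, u=20: +0·0.0833333° lon, +20·0.0416667° lat → SW at lon -132°, lat 88.8333°.
Extended square 5, 5: +5·0.00833333° lon, +5·0.00416667° lat → SW at lon -131.958°, lat 88.8542°.
Cell spans 0.00833333° lon × 0.00416667° lat.
south 88.85417° N, north 88.85833° N.

88.85417° N, 88.85833° N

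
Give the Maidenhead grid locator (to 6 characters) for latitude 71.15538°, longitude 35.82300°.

KQ71vd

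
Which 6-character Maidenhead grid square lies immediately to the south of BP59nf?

BP59ne

Latitude subsquare f = 5; −1 → 4 = e.
The longitude characters are unchanged.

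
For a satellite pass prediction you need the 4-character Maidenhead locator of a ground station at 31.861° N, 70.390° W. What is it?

FM41

Offset from 180°W / 90°S: lon 109.61°, lat 121.86°.
Field (20°×10°, letters A–R): 109.61/20 → 5 → F, 121.86/10 → 12 → M; chars FM.
Square (2°×1°, digits 0–9): 9.61/2 → 4, 1.86/1 → 1; chars 41.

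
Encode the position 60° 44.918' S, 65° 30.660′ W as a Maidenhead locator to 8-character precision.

FC79fg80

Add 180° to longitude and 90° to latitude: 114.48900, 29.25137.
Field (20°×10°, letters A–R): lon ⌊114.48900/20⌋ = 5 → F; lat ⌊29.25137/10⌋ = 2 → C.
Square (2°×1°, digits 0–9): lon ⌊14.48900/2⌋ = 7; lat ⌊9.25137/1⌋ = 9.
Subsquare (5′×2.5′, letters a–x): lon ⌊0.48900/0.0833333⌋ = 5 → f; lat ⌊0.25137/0.0416667⌋ = 6 → g.
Extended square (30″×15″, digits 0–9): lon ⌊0.07233/0.00833333⌋ = 8; lat ⌊0.00137/0.00416667⌋ = 0.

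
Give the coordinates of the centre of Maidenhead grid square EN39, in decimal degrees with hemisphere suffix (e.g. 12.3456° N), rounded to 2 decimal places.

Field E=4, N=13: +4·20° lon, +13·10° lat → SW at lon -100°, lat 40°.
Square 3, 9: +3·2° lon, +9·1° lat → SW at lon -94°, lat 49°.
Cell spans 2° lon × 1° lat. Centre is SW corner plus half of each.
latitude 49.50° N, longitude 93.00° W.

49.50° N, 93.00° W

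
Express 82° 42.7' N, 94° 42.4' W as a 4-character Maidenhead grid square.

ER22

Offset from 180°W / 90°S: lon 85.29°, lat 172.71°.
Field (20°×10°, letters A–R): 85.29/20 → 4 → E, 172.71/10 → 17 → R; chars ER.
Square (2°×1°, digits 0–9): 5.29/2 → 2, 2.71/1 → 2; chars 22.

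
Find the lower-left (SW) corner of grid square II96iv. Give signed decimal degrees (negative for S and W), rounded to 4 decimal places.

-3.1250, -1.3333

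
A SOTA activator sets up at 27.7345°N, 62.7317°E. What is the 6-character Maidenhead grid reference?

ML17ir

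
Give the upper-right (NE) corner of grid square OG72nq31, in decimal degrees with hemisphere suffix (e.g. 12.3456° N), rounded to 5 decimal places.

27.32500° S, 115.11667° E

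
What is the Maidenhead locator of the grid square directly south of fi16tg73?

FI16tg72

Latitude extended square 3; −1 → 2.
The longitude characters are unchanged.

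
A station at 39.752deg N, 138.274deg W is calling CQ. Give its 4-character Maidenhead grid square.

Shift to the Maidenhead origin (180°W, 90°S): lon 41.73, lat 129.75.
Field: 41.73/20 → 2 → C, 129.75/10 → 12 → M; chars CM.
Square: 1.73/2 → 0, 9.75/1 → 9; chars 09.

CM09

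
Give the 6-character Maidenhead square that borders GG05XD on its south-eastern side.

GG15ac

Longitude subsquare x = 23; +1 → 24, wraps to 0 = a, carry into square.
Longitude square 0; +1 → 1.
Latitude subsquare d = 3; −1 → 2 = c.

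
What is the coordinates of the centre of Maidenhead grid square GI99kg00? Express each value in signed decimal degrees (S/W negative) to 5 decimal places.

-0.74792, -41.16250

Field G=6, I=8: +6·20° lon, +8·10° lat → SW at lon -60°, lat -10°.
Square 9, 9: +9·2° lon, +9·1° lat → SW at lon -42°, lat -1°.
Subsquare k=10, g=6: +10·0.0833333° lon, +6·0.0416667° lat → SW at lon -41.1667°, lat -0.75°.
Extended square 0, 0: +0·0.00833333° lon, +0·0.00416667° lat → SW at lon -41.1667°, lat -0.75°.
Cell spans 0.00833333° lon × 0.00416667° lat. Centre is SW corner plus half of each.
latitude -0.74792, longitude -41.16250.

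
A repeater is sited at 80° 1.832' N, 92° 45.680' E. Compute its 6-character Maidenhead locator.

NR60ja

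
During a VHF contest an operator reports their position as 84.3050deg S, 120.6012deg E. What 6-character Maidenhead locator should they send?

PA05hq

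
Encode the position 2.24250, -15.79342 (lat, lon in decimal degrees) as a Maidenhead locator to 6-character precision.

IJ22cf

Shift to the Maidenhead origin (180°W, 90°S): lon 164.2066, lat 92.2425.
Field: lon ⌊164.2066/20⌋ = 8 → I; lat ⌊92.2425/10⌋ = 9 → J.
Square: lon ⌊4.2066/2⌋ = 2; lat ⌊2.2425/1⌋ = 2.
Subsquare: lon ⌊0.2066/0.0833333⌋ = 2 → c; lat ⌊0.2425/0.0416667⌋ = 5 → f.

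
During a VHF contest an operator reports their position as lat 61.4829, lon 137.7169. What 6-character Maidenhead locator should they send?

PP81ul

Offset from 180°W / 90°S: lon 317.7169°, lat 151.4829°.
Field: 317.7169/20 → 15 → P, 151.4829/10 → 15 → P; chars PP.
Square: 17.7169/2 → 8, 1.4829/1 → 1; chars 81.
Subsquare: 1.7169/0.0833333 → 20 → u, 0.4829/0.0416667 → 11 → l; chars ul.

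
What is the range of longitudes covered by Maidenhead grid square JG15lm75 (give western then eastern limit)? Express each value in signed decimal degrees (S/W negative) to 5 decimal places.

2.97500, 2.98333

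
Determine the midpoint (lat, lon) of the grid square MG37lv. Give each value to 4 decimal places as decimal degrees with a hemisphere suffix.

22.1042° S, 66.9583° E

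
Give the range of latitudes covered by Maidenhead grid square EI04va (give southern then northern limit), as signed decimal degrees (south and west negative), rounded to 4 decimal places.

Field E=4, I=8: +4·20° lon, +8·10° lat → SW at lon -100°, lat -10°.
Square 0, 4: +0·2° lon, +4·1° lat → SW at lon -100°, lat -6°.
Subsquare v=21, a=0: +21·0.0833333° lon, +0·0.0416667° lat → SW at lon -98.25°, lat -6°.
Cell spans 0.0833333° lon × 0.0416667° lat.
south -6.0000, north -5.9583.

-6.0000, -5.9583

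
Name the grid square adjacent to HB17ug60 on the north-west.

Longitude extended square 6; −1 → 5.
Latitude extended square 0; +1 → 1.

HB17ug51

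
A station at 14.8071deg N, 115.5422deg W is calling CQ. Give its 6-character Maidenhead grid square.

Add 180° to longitude and 90° to latitude: 64.4578, 104.8071.
Field (20°×10°, letters A–R): 64.4578/20 → 3 → D, 104.8071/10 → 10 → K; chars DK.
Square (2°×1°, digits 0–9): 4.4578/2 → 2, 4.8071/1 → 4; chars 24.
Subsquare (5′×2.5′, letters a–x): 0.4578/0.0833333 → 5 → f, 0.8071/0.0416667 → 19 → t; chars ft.

DK24ft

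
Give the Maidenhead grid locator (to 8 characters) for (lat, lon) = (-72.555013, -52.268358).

Shift to the Maidenhead origin (180°W, 90°S): lon 127.73164, lat 17.44499.
Field (20°×10°, letters A–R): lon ⌊127.73164/20⌋ = 6 → G; lat ⌊17.44499/10⌋ = 1 → B.
Square (2°×1°, digits 0–9): lon ⌊7.73164/2⌋ = 3; lat ⌊7.44499/1⌋ = 7.
Subsquare (5′×2.5′, letters a–x): lon ⌊1.73164/0.0833333⌋ = 20 → u; lat ⌊0.44499/0.0416667⌋ = 10 → k.
Extended square (30″×15″, digits 0–9): lon ⌊0.06498/0.00833333⌋ = 7; lat ⌊0.02832/0.00416667⌋ = 6.

GB37uk76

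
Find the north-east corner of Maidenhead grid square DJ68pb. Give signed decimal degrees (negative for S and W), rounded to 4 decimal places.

Field D=3, J=9: +3·20° lon, +9·10° lat → SW at lon -120°, lat 0°.
Square 6, 8: +6·2° lon, +8·1° lat → SW at lon -108°, lat 8°.
Subsquare p=15, b=1: +15·0.0833333° lon, +1·0.0416667° lat → SW at lon -106.75°, lat 8.04167°.
Cell spans 0.0833333° lon × 0.0416667° lat. NE corner is SW corner plus one full cell.
latitude 8.0833, longitude -106.6667.

8.0833, -106.6667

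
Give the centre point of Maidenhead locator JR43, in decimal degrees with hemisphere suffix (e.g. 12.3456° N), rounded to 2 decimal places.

83.50° N, 9.00° E

Field J=9, R=17: +9·20° lon, +17·10° lat → SW at lon 0°, lat 80°.
Square 4, 3: +4·2° lon, +3·1° lat → SW at lon 8°, lat 83°.
Cell spans 2° lon × 1° lat. Centre is SW corner plus half of each.
latitude 83.50° N, longitude 9.00° E.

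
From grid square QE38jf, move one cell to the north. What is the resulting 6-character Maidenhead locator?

Latitude subsquare f = 5; +1 → 6 = g.
The longitude characters are unchanged.

QE38jg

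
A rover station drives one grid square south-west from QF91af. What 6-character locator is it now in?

Longitude subsquare a = 0; −1 → -1, wraps to 23 = x, carry into square.
Longitude square 9; −1 → 8.
Latitude subsquare f = 5; −1 → 4 = e.

QF81xe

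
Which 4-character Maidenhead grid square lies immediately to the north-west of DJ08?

Longitude square 0; −1 → -1, wraps to 9, carry into field.
Longitude field D = 3; −1 → 2 = C.
Latitude square 8; +1 → 9.

CJ99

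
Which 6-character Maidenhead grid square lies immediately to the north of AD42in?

Latitude subsquare n = 13; +1 → 14 = o.
The longitude characters are unchanged.

AD42io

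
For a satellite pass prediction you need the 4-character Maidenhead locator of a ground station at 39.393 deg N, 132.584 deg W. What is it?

Shift to the Maidenhead origin (180°W, 90°S): lon 47.42, lat 129.39.
Field (20°×10°, letters A–R): 47.42/20 → 2 → C, 129.39/10 → 12 → M; chars CM.
Square (2°×1°, digits 0–9): 7.42/2 → 3, 9.39/1 → 9; chars 39.

CM39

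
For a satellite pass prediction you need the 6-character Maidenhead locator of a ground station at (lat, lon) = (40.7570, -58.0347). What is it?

GN00xs

Shift to the Maidenhead origin (180°W, 90°S): lon 121.9653, lat 130.7570.
Field (20°×10°, letters A–R): lon ⌊121.9653/20⌋ = 6 → G; lat ⌊130.7570/10⌋ = 13 → N.
Square (2°×1°, digits 0–9): lon ⌊1.9653/2⌋ = 0; lat ⌊0.7570/1⌋ = 0.
Subsquare (5′×2.5′, letters a–x): lon ⌊1.9653/0.0833333⌋ = 23 → x; lat ⌊0.7570/0.0416667⌋ = 18 → s.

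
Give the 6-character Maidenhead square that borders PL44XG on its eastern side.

PL54ag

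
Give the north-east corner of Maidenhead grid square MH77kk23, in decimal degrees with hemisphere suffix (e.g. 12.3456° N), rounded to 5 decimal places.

12.56667° S, 74.85833° E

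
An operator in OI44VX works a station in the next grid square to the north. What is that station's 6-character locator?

OI45va

Latitude subsquare x = 23; +1 → 24, wraps to 0 = a, carry into square.
Latitude square 4; +1 → 5.
The longitude characters are unchanged.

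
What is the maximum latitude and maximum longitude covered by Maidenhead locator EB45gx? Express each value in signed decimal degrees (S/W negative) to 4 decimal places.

-74.0000, -91.4167

Field E=4, B=1: +4·20° lon, +1·10° lat → SW at lon -100°, lat -80°.
Square 4, 5: +4·2° lon, +5·1° lat → SW at lon -92°, lat -75°.
Subsquare g=6, x=23: +6·0.0833333° lon, +23·0.0416667° lat → SW at lon -91.5°, lat -74.0417°.
Cell spans 0.0833333° lon × 0.0416667° lat. NE corner is SW corner plus one full cell.
latitude -74.0000, longitude -91.4167.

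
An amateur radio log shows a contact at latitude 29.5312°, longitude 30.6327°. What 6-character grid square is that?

KL59hm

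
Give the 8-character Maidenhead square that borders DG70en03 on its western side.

Longitude extended square 0; −1 → -1, wraps to 9, carry into subsquare.
Longitude subsquare e = 4; −1 → 3 = d.
The latitude characters are unchanged.

DG70dn93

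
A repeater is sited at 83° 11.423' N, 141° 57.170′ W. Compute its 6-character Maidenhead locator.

BR93ae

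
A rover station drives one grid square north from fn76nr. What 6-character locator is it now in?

FN76ns

Latitude subsquare r = 17; +1 → 18 = s.
The longitude characters are unchanged.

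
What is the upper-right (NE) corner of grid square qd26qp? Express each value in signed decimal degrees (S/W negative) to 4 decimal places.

-53.3333, 145.4167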